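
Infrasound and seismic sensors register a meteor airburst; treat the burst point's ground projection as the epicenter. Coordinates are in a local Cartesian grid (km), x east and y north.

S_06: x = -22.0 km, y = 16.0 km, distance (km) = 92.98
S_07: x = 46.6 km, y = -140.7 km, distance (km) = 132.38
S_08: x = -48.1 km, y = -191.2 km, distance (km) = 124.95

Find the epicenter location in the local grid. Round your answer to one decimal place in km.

(-63.5, -67.2)

Circle about each station: (x + 22.0)² + (y − 16.0)² = 92.98²; (x − 46.6)² + (y + 140.7)² = 132.38²; (x + 48.1)² + (y + 191.2)² = 124.95².
Subtracting pairs of circle equations eliminates x²+y² and gives linear equations (the radical axes):
137.2 x − 313.4 y = 12348.87
-52.2 x − 414.4 y = 31163.83
Solving the 2×2 system: x ≈ -63.5, y ≈ -67.2 km.
Check against S_06 (with the unrounded x, y): √((x + 22.0)²+(y − 16.0)²) = 92.98 ≈ 92.98 km. ✓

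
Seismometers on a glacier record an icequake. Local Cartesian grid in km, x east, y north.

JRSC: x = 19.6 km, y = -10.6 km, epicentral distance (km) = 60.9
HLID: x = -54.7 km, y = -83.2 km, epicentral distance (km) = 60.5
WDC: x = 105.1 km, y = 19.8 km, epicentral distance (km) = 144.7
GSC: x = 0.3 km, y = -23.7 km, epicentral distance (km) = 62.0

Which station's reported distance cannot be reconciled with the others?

JRSC

Solve using three stations at a time. Using HLID, WDC, GSC (subtract circle equations pairwise → linear system) gives (x, y) ≈ (5.8, -85.5).
Distances from that point to each station vs reported:
  JRSC: calculated 76.2 vs reported 60.9 → residual 15.3 km
  HLID: calculated 60.6 vs reported 60.5 → residual 0.1 km
  WDC: calculated 144.7 vs reported 144.7 → residual 0.0 km
  GSC: calculated 62.1 vs reported 62.0 → residual 0.1 km
HLID, WDC, GSC are mutually consistent (residuals ≈ 0); JRSC is off by 15.3 km.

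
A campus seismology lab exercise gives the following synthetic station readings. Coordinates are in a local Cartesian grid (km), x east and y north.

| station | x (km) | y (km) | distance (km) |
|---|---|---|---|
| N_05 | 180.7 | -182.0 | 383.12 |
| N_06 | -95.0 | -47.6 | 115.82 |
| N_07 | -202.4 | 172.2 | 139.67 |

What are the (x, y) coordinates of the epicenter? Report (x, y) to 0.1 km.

x ≈ -110.3 km, y ≈ 67.2 km

Circle about each station: (x − 180.7)² + (y + 182.0)² = 383.12²; (x + 95.0)² + (y + 47.6)² = 115.82²; (x + 202.4)² + (y − 172.2)² = 139.67².
Subtracting pairs of circle equations eliminates x²+y² and gives linear equations (the radical axes):
-551.4 x + 268.8 y = 78880.93
-766.2 x + 708.4 y = 132115.34
Solving the 2×2 system: x ≈ -110.3, y ≈ 67.2 km.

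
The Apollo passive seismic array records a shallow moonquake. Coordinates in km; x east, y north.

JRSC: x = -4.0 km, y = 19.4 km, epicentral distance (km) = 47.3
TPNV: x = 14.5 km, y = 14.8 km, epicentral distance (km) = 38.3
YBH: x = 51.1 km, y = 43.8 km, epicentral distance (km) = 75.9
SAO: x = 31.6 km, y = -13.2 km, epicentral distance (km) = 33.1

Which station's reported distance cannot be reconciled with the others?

SAO

Solve using three stations at a time. Using JRSC, TPNV, YBH (subtract circle equations pairwise → linear system) gives (x, y) ≈ (16.0, -23.5).
Distances from that point to each station vs reported:
  JRSC: calculated 47.3 vs reported 47.3 → residual 0.0 km
  TPNV: calculated 38.3 vs reported 38.3 → residual 0.0 km
  YBH: calculated 75.9 vs reported 75.9 → residual 0.0 km
  SAO: calculated 18.7 vs reported 33.1 → residual 14.4 km
JRSC, TPNV, YBH are mutually consistent (residuals ≈ 0); SAO is off by 14.4 km.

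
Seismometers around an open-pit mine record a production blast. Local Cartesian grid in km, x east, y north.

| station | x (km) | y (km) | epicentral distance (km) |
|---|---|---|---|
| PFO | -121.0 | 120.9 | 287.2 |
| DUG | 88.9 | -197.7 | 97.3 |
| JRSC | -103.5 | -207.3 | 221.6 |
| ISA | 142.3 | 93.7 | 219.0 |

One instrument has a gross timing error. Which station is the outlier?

JRSC

Solve using three stations at a time. Using PFO, DUG, ISA (subtract circle equations pairwise → linear system) gives (x, y) ≈ (54.1, -106.8).
Distances from that point to each station vs reported:
  PFO: calculated 287.2 vs reported 287.2 → residual 0.0 km
  DUG: calculated 97.4 vs reported 97.3 → residual 0.1 km
  JRSC: calculated 186.9 vs reported 221.6 → residual 34.7 km
  ISA: calculated 219.0 vs reported 219.0 → residual 0.0 km
PFO, DUG, ISA are mutually consistent (residuals ≈ 0); JRSC is off by 34.7 km.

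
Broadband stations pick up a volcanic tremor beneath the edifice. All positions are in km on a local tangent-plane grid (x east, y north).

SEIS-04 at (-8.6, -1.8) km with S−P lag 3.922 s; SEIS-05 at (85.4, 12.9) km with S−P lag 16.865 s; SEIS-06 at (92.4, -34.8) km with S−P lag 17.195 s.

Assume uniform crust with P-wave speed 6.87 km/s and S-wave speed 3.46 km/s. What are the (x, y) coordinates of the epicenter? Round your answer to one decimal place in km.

Distance from S−P lag: d = Δt · v_P v_S / (v_P − v_S) = Δt · (6.87·3.46)/(6.87−3.46) ≈ 6.9707·Δt.
So d_SEIS-04 = 27.34, d_SEIS-05 = 117.56, d_SEIS-06 = 119.86 km.
Circle about each station: (x + 8.6)² + (y + 1.8)² = 27.34²; (x − 85.4)² + (y − 12.9)² = 117.56²; (x − 92.4)² + (y + 34.8)² = 119.86².
Subtracting pairs of circle equations eliminates x²+y² and gives linear equations (the radical axes):
188.0 x + 29.4 y = -5690.51
202.0 x − 66.0 y = -3947.34
Solving the 2×2 system: x ≈ -26.8, y ≈ -22.2 km.

x ≈ -26.8 km, y ≈ -22.2 km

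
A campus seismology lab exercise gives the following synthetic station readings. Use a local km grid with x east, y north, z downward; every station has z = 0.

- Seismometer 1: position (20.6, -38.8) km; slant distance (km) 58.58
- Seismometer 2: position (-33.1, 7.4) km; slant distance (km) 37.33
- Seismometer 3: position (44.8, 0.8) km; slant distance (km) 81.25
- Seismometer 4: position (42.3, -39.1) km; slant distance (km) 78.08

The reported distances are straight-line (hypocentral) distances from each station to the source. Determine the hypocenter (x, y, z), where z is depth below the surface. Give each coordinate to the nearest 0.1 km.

Each station gives a sphere (x−x_i)² + (y−y_i)² + z² = d_i² (stations at z=0).
Subtracting the Seismometer 1 sphere from Seismometer 2 and Seismometer 3: z² cancels, leaving linear equations in x and y:
-107.4 x + 92.4 y = 1258.66
48.4 x + 79.2 y = -3092.07
Solving: x ≈ -29.695, y ≈ -20.894 km (keep extra digits for the depth step; rounded: -29.7, -20.9).
Then from the Seismometer 1 sphere: z² = 58.58² − (x − 20.6)² − (y + 38.8)² with x = -29.695, y = -20.894, so z ≈ 24.112 ≈ 24.1 km.

(-29.7, -20.9, 24.1)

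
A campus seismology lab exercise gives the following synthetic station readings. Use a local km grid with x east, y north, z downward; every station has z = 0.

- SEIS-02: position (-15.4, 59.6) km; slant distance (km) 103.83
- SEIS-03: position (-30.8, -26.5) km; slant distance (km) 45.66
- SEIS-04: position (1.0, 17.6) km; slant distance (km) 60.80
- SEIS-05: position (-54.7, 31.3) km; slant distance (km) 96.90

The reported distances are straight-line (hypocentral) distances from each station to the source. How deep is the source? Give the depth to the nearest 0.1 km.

depth ≈ 19.2 km

Each station gives a sphere (x−x_i)² + (y−y_i)² + z² = d_i² (stations at z=0).
Subtracting the SEIS-02 sphere from SEIS-03 and SEIS-04: z² cancels, leaving linear equations in x and y:
-30.8 x − 172.2 y = 6557.40
32.8 x − 84.0 y = 3605.47
Solving: x ≈ 8.505, y ≈ -39.601 km (keep extra digits for the depth step; rounded: 8.5, -39.6).
Then from the SEIS-02 sphere: z² = 103.83² − (x + 15.4)² − (y − 59.6)² with x = 8.505, y = -39.601, so z ≈ 19.193 ≈ 19.2 km.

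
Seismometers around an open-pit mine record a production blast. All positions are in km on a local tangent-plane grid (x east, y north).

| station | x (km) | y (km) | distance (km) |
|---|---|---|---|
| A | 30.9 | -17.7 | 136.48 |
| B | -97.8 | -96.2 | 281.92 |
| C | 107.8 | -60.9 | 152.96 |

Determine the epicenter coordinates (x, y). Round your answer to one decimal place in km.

(112.1, 92.0)

Circle about each station: (x − 30.9)² + (y + 17.7)² = 136.48²; (x + 97.8)² + (y + 96.2)² = 281.92²; (x − 107.8)² + (y + 60.9)² = 152.96².
Subtracting pairs of circle equations eliminates x²+y² and gives linear equations (the radical axes):
-257.4 x − 157.0 y = -43300.92
153.8 x − 86.4 y = 9291.58
Solving the 2×2 system: x ≈ 112.1, y ≈ 92.0 km.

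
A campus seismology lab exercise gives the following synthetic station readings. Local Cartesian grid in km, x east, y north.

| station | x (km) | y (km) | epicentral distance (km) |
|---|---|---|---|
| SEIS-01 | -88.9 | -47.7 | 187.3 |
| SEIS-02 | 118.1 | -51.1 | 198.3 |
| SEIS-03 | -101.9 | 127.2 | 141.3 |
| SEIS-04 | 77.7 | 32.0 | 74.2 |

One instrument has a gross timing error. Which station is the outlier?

Solve using three stations at a time. Using SEIS-01, SEIS-03, SEIS-04 (subtract circle equations pairwise → linear system) gives (x, y) ≈ (35.1, 92.7).
Distances from that point to each station vs reported:
  SEIS-01: calculated 187.3 vs reported 187.3 → residual 0.0 km
  SEIS-02: calculated 166.0 vs reported 198.3 → residual 32.3 km
  SEIS-03: calculated 141.3 vs reported 141.3 → residual 0.0 km
  SEIS-04: calculated 74.1 vs reported 74.2 → residual 0.1 km
SEIS-01, SEIS-03, SEIS-04 are mutually consistent (residuals ≈ 0); SEIS-02 is off by 32.3 km.

SEIS-02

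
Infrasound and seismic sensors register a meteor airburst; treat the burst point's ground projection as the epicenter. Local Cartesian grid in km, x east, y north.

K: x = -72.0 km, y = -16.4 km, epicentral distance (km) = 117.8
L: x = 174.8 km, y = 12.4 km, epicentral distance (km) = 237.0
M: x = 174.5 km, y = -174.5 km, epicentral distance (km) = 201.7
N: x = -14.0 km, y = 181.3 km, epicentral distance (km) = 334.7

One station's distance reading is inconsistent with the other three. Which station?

N

Solve using three stations at a time. Using K, L, M (subtract circle equations pairwise → linear system) gives (x, y) ≈ (-20.3, -122.2).
Distances from that point to each station vs reported:
  K: calculated 117.7 vs reported 117.8 → residual 0.1 km
  L: calculated 237.0 vs reported 237.0 → residual 0.0 km
  M: calculated 201.7 vs reported 201.7 → residual 0.0 km
  N: calculated 303.5 vs reported 334.7 → residual 31.2 km
K, L, M are mutually consistent (residuals ≈ 0); N is off by 31.2 km.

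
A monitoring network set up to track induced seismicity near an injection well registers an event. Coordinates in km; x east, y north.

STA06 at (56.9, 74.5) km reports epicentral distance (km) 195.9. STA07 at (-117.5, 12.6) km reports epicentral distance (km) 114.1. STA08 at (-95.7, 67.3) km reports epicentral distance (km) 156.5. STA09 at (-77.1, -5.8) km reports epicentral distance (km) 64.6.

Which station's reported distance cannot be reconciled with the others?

STA09

Solve using three stations at a time. Using STA06, STA07, STA08 (subtract circle equations pairwise → linear system) gives (x, y) ≈ (-57.6, -84.5).
Distances from that point to each station vs reported:
  STA06: calculated 195.9 vs reported 195.9 → residual 0.0 km
  STA07: calculated 114.1 vs reported 114.1 → residual 0.0 km
  STA08: calculated 156.5 vs reported 156.5 → residual 0.0 km
  STA09: calculated 81.1 vs reported 64.6 → residual 16.5 km
STA06, STA07, STA08 are mutually consistent (residuals ≈ 0); STA09 is off by 16.5 km.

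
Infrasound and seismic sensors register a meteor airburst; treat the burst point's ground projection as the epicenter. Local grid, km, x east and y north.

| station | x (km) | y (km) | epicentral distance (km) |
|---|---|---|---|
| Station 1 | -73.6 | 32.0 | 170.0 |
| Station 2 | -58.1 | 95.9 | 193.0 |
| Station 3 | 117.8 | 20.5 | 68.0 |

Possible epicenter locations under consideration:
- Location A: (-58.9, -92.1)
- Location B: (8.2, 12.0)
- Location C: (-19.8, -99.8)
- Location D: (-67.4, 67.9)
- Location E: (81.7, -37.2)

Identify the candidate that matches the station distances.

For each candidate, compare |candidate − station| to the reported distance:
Location A: residuals Station 1 45.0, Station 2 5.0, Station 3 141.5 → max 141.5 km
Location B: residuals Station 1 85.8, Station 2 86.1, Station 3 41.9 → max 86.1 km
Location C: residuals Station 1 27.6, Station 2 6.4, Station 3 114.8 → max 114.8 km
Location D: residuals Station 1 133.6, Station 2 163.5, Station 3 123.2 → max 163.5 km
Location E: residuals Station 1 0.0, Station 2 0.0, Station 3 0.1 → max 0.1 km
Only Location E has all residuals ≈ 0.

Location E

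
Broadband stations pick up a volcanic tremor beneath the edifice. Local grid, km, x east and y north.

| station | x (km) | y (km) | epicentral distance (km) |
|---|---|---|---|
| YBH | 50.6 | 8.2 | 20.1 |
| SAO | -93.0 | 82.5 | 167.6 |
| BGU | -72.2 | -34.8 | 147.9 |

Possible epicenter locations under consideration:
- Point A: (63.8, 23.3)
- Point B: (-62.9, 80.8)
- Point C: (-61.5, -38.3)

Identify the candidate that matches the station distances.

Point A

For each candidate, compare |candidate − station| to the reported distance:
Point A: residuals YBH 0.0, SAO 0.0, BGU 0.0 → max 0.0 km
Point B: residuals YBH 114.6, SAO 137.5, BGU 31.9 → max 137.5 km
Point C: residuals YBH 101.3, SAO 42.8, BGU 136.6 → max 136.6 km
Only Point A has all residuals ≈ 0.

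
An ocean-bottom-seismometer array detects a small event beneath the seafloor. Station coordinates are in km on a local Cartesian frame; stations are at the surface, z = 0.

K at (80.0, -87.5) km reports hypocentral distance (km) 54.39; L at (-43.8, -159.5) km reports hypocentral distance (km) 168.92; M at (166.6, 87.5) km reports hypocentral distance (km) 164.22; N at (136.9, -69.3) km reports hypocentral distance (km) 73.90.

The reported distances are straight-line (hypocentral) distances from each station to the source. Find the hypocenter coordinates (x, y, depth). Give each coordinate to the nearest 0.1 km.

(75.8, -45.1, 33.8)

Each station gives a sphere (x−x_i)² + (y−y_i)² + z² = d_i² (stations at z=0).
Subtracting the K sphere from L and M: z² cancels, leaving linear equations in x and y:
-247.6 x − 144.0 y = -12273.25
173.2 x + 350.0 y = -2654.38
Solving: x ≈ 75.793, y ≈ -45.091 km (keep extra digits for the depth step; rounded: 75.8, -45.1).
Then from the K sphere: z² = 54.39² − (x − 80.0)² − (y + 87.5)² with x = 75.793, y = -45.091, so z ≈ 33.794 ≈ 33.8 km.
Check against N (with the unrounded solution): distance 73.91 ≈ 73.90 km. ✓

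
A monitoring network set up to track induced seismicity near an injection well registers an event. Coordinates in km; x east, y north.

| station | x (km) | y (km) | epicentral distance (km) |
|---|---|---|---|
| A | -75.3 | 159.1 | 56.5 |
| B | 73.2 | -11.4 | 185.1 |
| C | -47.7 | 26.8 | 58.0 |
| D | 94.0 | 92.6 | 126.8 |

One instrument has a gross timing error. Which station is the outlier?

Solve using three stations at a time. Using A, B, D (subtract circle equations pairwise → linear system) gives (x, y) ≈ (-19.7, 148.7).
Distances from that point to each station vs reported:
  A: calculated 56.5 vs reported 56.5 → residual 0.0 km
  B: calculated 185.1 vs reported 185.1 → residual 0.0 km
  C: calculated 125.1 vs reported 58.0 → residual 67.1 km
  D: calculated 126.8 vs reported 126.8 → residual 0.0 km
A, B, D are mutually consistent (residuals ≈ 0); C is off by 67.1 km.

C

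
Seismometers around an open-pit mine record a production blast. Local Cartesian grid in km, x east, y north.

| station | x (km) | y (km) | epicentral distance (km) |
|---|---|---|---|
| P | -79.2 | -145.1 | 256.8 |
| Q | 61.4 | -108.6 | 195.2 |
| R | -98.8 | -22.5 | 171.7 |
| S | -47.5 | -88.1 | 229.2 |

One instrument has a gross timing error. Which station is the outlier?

S

Solve using three stations at a time. Using P, Q, R (subtract circle equations pairwise → linear system) gives (x, y) ≈ (35.2, 84.8).
Distances from that point to each station vs reported:
  P: calculated 256.8 vs reported 256.8 → residual 0.0 km
  Q: calculated 195.1 vs reported 195.2 → residual 0.1 km
  R: calculated 171.6 vs reported 171.7 → residual 0.1 km
  S: calculated 191.6 vs reported 229.2 → residual 37.6 km
P, Q, R are mutually consistent (residuals ≈ 0); S is off by 37.6 km.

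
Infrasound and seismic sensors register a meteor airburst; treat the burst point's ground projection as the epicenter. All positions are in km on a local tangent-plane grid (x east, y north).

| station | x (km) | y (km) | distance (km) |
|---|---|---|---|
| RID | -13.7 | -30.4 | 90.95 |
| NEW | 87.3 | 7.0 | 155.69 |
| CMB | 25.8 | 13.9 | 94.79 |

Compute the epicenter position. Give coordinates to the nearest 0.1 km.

-63.5 km east, 45.7 km north

Circle about each station: (x + 13.7)² + (y + 30.4)² = 90.95²; (x − 87.3)² + (y − 7.0)² = 155.69²; (x − 25.8)² + (y − 13.9)² = 94.79².
Subtracting the RID equation from the NEW and CMB equations removes the quadratic terms:
202.0 x + 74.8 y = -9409.03
79.0 x + 88.6 y = -966.24
Solving the 2×2 system: x ≈ -63.5, y ≈ 45.7 km.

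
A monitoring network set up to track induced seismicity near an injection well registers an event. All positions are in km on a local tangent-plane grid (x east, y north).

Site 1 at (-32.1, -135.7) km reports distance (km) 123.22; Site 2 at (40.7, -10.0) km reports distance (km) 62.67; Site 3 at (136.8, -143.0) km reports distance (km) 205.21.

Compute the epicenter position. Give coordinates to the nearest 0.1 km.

(-21.9, -12.9)

Circle about each station: (x + 32.1)² + (y + 135.7)² = 123.22²; (x − 40.7)² + (y + 10.0)² = 62.67²; (x − 136.8)² + (y + 143.0)² = 205.21².
Subtracting the Site 1 equation from the Site 2 and Site 3 equations removes the quadratic terms:
145.6 x + 251.4 y = -6432.77
337.8 x − 14.6 y = -7209.64
Solving the 2×2 system: x ≈ -21.9, y ≈ -12.9 km.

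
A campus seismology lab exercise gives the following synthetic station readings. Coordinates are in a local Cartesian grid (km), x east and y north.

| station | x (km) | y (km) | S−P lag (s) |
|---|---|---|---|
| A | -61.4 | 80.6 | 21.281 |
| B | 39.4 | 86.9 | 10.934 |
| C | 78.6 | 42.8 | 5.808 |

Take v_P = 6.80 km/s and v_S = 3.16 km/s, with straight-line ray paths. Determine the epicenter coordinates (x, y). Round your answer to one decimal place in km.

Distance from S−P lag: d = Δt · v_P v_S / (v_P − v_S) = Δt · (6.80·3.16)/(6.80−3.16) ≈ 5.9033·Δt.
So d_A = 125.63, d_B = 64.55, d_C = 34.29 km.
Circle about each station: (x + 61.4)² + (y − 80.6)² = 125.63²; (x − 39.4)² + (y − 86.9)² = 64.55²; (x − 78.6)² + (y − 42.8)² = 34.29².
Subtracting pairs of circle equations eliminates x²+y² and gives linear equations (the radical axes):
201.6 x + 12.6 y = 10453.84
280.0 x − 75.6 y = 12350.57
Solving the 2×2 system: x ≈ 50.4, y ≈ 23.3 km.

(50.4, 23.3)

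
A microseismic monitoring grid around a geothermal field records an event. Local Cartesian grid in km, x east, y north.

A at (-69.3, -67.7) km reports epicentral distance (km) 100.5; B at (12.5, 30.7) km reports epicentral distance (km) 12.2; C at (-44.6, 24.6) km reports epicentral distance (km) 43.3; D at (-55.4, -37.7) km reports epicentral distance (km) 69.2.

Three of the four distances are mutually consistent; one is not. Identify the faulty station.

B

Solve using three stations at a time. Using A, C, D (subtract circle equations pairwise → linear system) gives (x, y) ≈ (-4.2, 8.9).
Distances from that point to each station vs reported:
  A: calculated 100.5 vs reported 100.5 → residual 0.0 km
  B: calculated 27.5 vs reported 12.2 → residual 15.3 km
  C: calculated 43.3 vs reported 43.3 → residual 0.0 km
  D: calculated 69.2 vs reported 69.2 → residual 0.0 km
A, C, D are mutually consistent (residuals ≈ 0); B is off by 15.3 km.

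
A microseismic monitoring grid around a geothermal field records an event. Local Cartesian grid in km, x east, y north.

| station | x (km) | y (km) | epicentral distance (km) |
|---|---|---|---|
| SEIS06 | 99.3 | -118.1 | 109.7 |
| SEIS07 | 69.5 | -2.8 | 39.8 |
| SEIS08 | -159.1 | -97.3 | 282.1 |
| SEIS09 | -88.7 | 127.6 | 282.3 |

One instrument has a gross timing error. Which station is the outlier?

SEIS09

Solve using three stations at a time. Using SEIS06, SEIS07, SEIS08 (subtract circle equations pairwise → linear system) gives (x, y) ≈ (108.8, -8.8).
Distances from that point to each station vs reported:
  SEIS06: calculated 109.7 vs reported 109.7 → residual 0.0 km
  SEIS07: calculated 39.7 vs reported 39.8 → residual 0.1 km
  SEIS08: calculated 282.1 vs reported 282.1 → residual 0.0 km
  SEIS09: calculated 240.0 vs reported 282.3 → residual 42.3 km
SEIS06, SEIS07, SEIS08 are mutually consistent (residuals ≈ 0); SEIS09 is off by 42.3 km.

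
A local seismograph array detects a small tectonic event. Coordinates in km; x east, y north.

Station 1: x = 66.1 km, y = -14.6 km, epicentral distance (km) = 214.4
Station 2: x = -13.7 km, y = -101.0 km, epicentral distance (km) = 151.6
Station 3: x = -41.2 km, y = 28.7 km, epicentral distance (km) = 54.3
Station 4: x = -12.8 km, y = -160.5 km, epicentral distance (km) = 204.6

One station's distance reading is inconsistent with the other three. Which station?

Station 1

Solve using three stations at a time. Using Station 2, Station 3, Station 4 (subtract circle equations pairwise → linear system) gives (x, y) ≈ (-95.5, 26.6).
Distances from that point to each station vs reported:
  Station 1: calculated 166.8 vs reported 214.4 → residual 47.6 km
  Station 2: calculated 151.6 vs reported 151.6 → residual 0.0 km
  Station 3: calculated 54.4 vs reported 54.3 → residual 0.1 km
  Station 4: calculated 204.6 vs reported 204.6 → residual 0.0 km
Station 2, Station 3, Station 4 are mutually consistent (residuals ≈ 0); Station 1 is off by 47.6 km.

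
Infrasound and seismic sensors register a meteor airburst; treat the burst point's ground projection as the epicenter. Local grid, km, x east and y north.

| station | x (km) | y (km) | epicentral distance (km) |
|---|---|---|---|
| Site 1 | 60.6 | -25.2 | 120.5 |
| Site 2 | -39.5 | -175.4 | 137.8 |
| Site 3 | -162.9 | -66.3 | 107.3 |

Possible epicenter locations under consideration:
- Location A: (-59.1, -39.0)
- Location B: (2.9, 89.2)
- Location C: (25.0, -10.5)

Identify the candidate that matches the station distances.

For each candidate, compare |candidate − station| to the reported distance:
Location A: residuals Site 1 0.0, Site 2 0.0, Site 3 0.0 → max 0.0 km
Location B: residuals Site 1 7.6, Site 2 130.2, Site 3 120.0 → max 130.2 km
Location C: residuals Site 1 82.0, Site 2 39.3, Site 3 88.7 → max 88.7 km
Only Location A has all residuals ≈ 0.

Location A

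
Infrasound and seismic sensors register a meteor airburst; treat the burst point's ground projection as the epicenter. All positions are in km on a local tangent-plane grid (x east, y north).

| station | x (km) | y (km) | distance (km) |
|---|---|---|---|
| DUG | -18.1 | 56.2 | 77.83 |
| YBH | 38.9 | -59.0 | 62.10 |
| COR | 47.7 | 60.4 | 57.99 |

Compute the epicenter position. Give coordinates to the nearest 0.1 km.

38.8 km east, 3.1 km north

Circle about each station: (x + 18.1)² + (y − 56.2)² = 77.83²; (x − 38.9)² + (y + 59.0)² = 62.10²; (x − 47.7)² + (y − 60.4)² = 57.99².
Subtracting pairs of circle equations eliminates x²+y² and gives linear equations (the radical axes):
114.0 x − 230.4 y = 3709.26
131.6 x + 8.4 y = 5132.07
Solving the 2×2 system: x ≈ 38.8, y ≈ 3.1 km.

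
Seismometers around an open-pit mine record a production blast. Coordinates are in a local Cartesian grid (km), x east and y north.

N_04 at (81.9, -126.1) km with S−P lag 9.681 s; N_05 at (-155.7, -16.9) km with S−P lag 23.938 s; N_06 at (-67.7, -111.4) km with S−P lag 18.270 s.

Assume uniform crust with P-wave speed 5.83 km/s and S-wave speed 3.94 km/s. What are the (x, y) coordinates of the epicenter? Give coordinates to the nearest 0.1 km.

x ≈ 135.2 km, y ≈ -21.2 km

Distance from S−P lag: d = Δt · v_P v_S / (v_P − v_S) = Δt · (5.83·3.94)/(5.83−3.94) ≈ 12.1535·Δt.
So d_N_04 = 117.66, d_N_05 = 290.93, d_N_06 = 222.05 km.
Circle about each station: (x − 81.9)² + (y + 126.1)² = 117.66²; (x + 155.7)² + (y + 16.9)² = 290.93²; (x + 67.7)² + (y + 111.4)² = 222.05².
Subtracting pairs of circle equations eliminates x²+y² and gives linear equations (the radical axes):
-475.2 x + 218.4 y = -68877.11
-299.2 x + 29.4 y = -41077.90
Solving the 2×2 system: x ≈ 135.2, y ≈ -21.2 km.
Check against N_04 (with the unrounded x, y): √((x − 81.9)²+(y + 126.1)²) = 117.69 ≈ 117.66 km. ✓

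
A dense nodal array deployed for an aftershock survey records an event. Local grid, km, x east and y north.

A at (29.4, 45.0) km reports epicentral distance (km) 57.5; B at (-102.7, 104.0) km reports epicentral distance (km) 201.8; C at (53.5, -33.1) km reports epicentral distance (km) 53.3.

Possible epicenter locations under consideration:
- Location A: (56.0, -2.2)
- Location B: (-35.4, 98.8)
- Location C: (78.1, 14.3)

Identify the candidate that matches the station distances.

Location C

For each candidate, compare |candidate − station| to the reported distance:
Location A: residuals A 3.3, B 10.8, C 22.3 → max 22.3 km
Location B: residuals A 26.7, B 134.3, C 105.8 → max 134.3 km
Location C: residuals A 0.1, B 0.0, C 0.1 → max 0.1 km
Only Location C has all residuals ≈ 0.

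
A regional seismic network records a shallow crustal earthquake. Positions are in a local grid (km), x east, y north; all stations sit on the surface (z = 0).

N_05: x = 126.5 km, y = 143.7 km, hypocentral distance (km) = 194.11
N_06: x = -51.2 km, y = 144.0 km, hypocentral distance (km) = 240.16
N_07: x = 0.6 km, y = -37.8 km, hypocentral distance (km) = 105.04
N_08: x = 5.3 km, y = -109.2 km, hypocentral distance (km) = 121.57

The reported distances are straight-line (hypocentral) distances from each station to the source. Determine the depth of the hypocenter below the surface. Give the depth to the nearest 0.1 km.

Each station gives a sphere (x−x_i)² + (y−y_i)² + z² = d_i² (stations at z=0).
Subtracting the N_05 sphere from N_06 and N_07: z² cancels, leaving linear equations in x and y:
-355.4 x + 0.6 y = -33292.63
-251.8 x − 363.0 y = -8577.45
Solving: x ≈ 93.607, y ≈ -41.302 km (keep extra digits for the depth step; rounded: 93.6, -41.3).
Then from the N_05 sphere: z² = 194.11² − (x − 126.5)² − (y − 143.7)² with x = 93.607, y = -41.302, so z ≈ 48.693 ≈ 48.7 km.

depth ≈ 48.7 km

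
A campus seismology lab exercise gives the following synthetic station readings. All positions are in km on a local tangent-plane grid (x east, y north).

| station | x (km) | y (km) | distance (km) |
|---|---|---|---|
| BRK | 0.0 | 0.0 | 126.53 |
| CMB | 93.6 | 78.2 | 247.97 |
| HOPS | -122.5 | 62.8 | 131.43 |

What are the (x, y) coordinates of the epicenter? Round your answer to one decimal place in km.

(-106.9, -67.7)

Circle about each station: x² + y² = 126.53²; (x − 93.6)² + (y − 78.2)² = 247.97²; (x + 122.5)² + (y − 62.8)² = 131.43².
Subtracting the BRK equation from the CMB and HOPS equations removes the quadratic terms:
187.2 x + 156.4 y = -30603.08
-245.0 x + 125.6 y = 17686.09
Solving the 2×2 system: x ≈ -106.9, y ≈ -67.7 km.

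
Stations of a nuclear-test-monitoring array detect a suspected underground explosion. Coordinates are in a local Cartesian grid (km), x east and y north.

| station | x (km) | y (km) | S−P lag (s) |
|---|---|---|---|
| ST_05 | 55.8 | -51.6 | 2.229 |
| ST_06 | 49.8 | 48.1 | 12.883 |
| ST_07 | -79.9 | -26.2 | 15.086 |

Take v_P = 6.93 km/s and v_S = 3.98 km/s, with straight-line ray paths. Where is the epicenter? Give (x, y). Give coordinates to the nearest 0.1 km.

Distance from S−P lag: d = Δt · v_P v_S / (v_P − v_S) = Δt · (6.93·3.98)/(6.93−3.98) ≈ 9.3496·Δt.
So d_ST_05 = 20.84, d_ST_06 = 120.45, d_ST_07 = 141.05 km.
Circle about each station: (x − 55.8)² + (y + 51.6)² = 20.84²; (x − 49.8)² + (y − 48.1)² = 120.45²; (x + 79.9)² + (y + 26.2)² = 141.05².
Subtracting pairs of circle equations eliminates x²+y² and gives linear equations (the radical axes):
-12.0 x + 199.4 y = -15056.45
-271.4 x + 50.8 y = -18166.55
Solving the 2×2 system: x ≈ 53.4, y ≈ -72.3 km.
Check against ST_05 (with the unrounded x, y): √((x − 55.8)²+(y + 51.6)²) = 20.83 ≈ 20.84 km. ✓

(53.4, -72.3)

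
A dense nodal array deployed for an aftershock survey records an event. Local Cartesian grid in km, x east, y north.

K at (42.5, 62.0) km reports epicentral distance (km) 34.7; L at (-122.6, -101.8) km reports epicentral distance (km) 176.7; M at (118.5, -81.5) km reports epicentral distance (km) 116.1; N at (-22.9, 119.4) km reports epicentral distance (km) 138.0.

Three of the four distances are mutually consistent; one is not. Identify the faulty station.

Solve using three stations at a time. Using L, M, N (subtract circle equations pairwise → linear system) gives (x, y) ≈ (27.8, -9.0).
Distances from that point to each station vs reported:
  K: calculated 72.5 vs reported 34.7 → residual 37.8 km
  L: calculated 176.7 vs reported 176.7 → residual 0.0 km
  M: calculated 116.1 vs reported 116.1 → residual 0.0 km
  N: calculated 138.0 vs reported 138.0 → residual 0.0 km
L, M, N are mutually consistent (residuals ≈ 0); K is off by 37.8 km.

K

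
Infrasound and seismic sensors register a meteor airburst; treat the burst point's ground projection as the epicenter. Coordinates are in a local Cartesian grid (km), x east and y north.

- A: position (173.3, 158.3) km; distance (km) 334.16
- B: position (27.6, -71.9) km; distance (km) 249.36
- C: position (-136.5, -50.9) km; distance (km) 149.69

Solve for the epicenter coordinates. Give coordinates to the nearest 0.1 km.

(-155.3, 97.6)

Circle about each station: (x − 173.3)² + (y − 158.3)² = 334.16²; (x − 27.6)² + (y + 71.9)² = 249.36²; (x + 136.5)² + (y + 50.9)² = 149.69².
Subtracting pairs of circle equations eliminates x²+y² and gives linear equations (the radical axes):
-291.4 x − 460.4 y = 322.09
-619.6 x − 418.4 y = 55387.09
Solving the 2×2 system: x ≈ -155.3, y ≈ 97.6 km.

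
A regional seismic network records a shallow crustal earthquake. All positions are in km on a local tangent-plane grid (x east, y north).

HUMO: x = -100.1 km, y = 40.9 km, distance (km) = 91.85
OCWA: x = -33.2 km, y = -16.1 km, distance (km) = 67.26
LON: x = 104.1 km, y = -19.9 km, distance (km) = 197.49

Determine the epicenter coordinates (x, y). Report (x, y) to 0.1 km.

-91.0 km east, -50.5 km north

Circle about each station: (x + 100.1)² + (y − 40.9)² = 91.85²; (x + 33.2)² + (y + 16.1)² = 67.26²; (x − 104.1)² + (y + 19.9)² = 197.49².
Subtracting the HUMO equation from the OCWA and LON equations removes the quadratic terms:
133.8 x − 114.0 y = -6418.86
408.4 x − 121.6 y = -31025.88
Solving the 2×2 system: x ≈ -91.0, y ≈ -50.5 km.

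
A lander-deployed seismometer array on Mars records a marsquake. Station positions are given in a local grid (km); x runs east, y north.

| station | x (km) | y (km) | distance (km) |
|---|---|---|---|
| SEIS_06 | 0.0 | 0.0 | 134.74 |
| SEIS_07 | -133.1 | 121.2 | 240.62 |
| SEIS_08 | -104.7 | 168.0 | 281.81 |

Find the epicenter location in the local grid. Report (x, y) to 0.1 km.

x ≈ -74.6 km, y ≈ -112.2 km

Circle about each station: x² + y² = 134.74²; (x + 133.1)² + (y − 121.2)² = 240.62²; (x + 104.7)² + (y − 168.0)² = 281.81².
Subtracting pairs of circle equations eliminates x²+y² and gives linear equations (the radical axes):
-266.2 x + 242.4 y = -7338.07
-209.4 x + 336.0 y = -22075.92
Solving the 2×2 system: x ≈ -74.6, y ≈ -112.2 km.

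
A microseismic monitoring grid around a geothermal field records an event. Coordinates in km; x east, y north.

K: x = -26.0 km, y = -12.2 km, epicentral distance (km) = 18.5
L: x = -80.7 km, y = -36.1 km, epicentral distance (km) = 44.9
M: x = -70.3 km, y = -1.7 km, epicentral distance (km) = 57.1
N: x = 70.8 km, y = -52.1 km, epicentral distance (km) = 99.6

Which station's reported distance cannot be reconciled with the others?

Solve using three stations at a time. Using K, M, N (subtract circle equations pairwise → linear system) gives (x, y) ≈ (-13.2, 1.5).
Distances from that point to each station vs reported:
  K: calculated 18.7 vs reported 18.5 → residual 0.2 km
  L: calculated 77.2 vs reported 44.9 → residual 32.3 km
  M: calculated 57.2 vs reported 57.1 → residual 0.1 km
  N: calculated 99.6 vs reported 99.6 → residual 0.0 km
K, M, N are mutually consistent (residuals ≈ 0); L is off by 32.3 km.

L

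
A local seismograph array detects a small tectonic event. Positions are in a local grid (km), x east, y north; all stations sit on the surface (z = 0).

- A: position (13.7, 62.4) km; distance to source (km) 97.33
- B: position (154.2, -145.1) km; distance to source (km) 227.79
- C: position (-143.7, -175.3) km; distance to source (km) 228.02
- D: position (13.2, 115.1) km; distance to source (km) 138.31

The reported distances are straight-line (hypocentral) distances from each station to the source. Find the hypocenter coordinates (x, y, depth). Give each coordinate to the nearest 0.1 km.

Each station gives a sphere (x−x_i)² + (y−y_i)² + z² = d_i² (stations at z=0).
Subtracting the A sphere from B and C: z² cancels, leaving linear equations in x and y:
281.0 x − 415.0 y = -1664.96
-314.8 x − 475.4 y = 4778.34
Solving: x ≈ -10.500, y ≈ -3.098 km (keep extra digits for the depth step; rounded: -10.5, -3.1).
Then from the A sphere: z² = 97.33² − (x − 13.7)² − (y − 62.4)² with x = -10.500, y = -3.098, so z ≈ 67.805 ≈ 67.8 km.

(-10.5, -3.1, 67.8)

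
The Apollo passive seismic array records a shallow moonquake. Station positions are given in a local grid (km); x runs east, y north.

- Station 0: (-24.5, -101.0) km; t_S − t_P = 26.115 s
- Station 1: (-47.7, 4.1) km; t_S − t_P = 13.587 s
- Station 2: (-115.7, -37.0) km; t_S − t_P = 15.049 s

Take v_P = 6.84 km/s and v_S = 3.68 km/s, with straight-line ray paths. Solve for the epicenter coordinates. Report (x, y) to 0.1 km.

Distance from S−P lag: d = Δt · v_P v_S / (v_P − v_S) = Δt · (6.84·3.68)/(6.84−3.68) ≈ 7.9656·Δt.
So d_Station 0 = 208.02, d_Station 1 = 108.23, d_Station 2 = 119.87 km.
Circle about each station: (x + 24.5)² + (y + 101.0)² = 208.02²; (x + 47.7)² + (y − 4.1)² = 108.23²; (x + 115.7)² + (y + 37.0)² = 119.87².
Subtracting the Station 0 equation from the Station 1 and Station 2 equations removes the quadratic terms:
-46.4 x + 210.2 y = 23049.44
-182.4 x + 128.0 y = 32857.74
Solving the 2×2 system: x ≈ -122.1, y ≈ 82.7 km.
Check against Station 0 (with the unrounded x, y): √((x + 24.5)²+(y + 101.0)²) = 208.02 ≈ 208.02 km. ✓

-122.1 km east, 82.7 km north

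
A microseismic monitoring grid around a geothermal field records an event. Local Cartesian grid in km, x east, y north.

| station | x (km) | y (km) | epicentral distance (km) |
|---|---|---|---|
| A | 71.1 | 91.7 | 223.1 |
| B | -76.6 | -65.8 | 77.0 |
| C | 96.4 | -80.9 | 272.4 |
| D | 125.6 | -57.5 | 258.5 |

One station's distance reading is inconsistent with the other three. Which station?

C

Solve using three stations at a time. Using A, B, D (subtract circle equations pairwise → linear system) gives (x, y) ≈ (-128.3, -8.5).
Distances from that point to each station vs reported:
  A: calculated 223.1 vs reported 223.1 → residual 0.0 km
  B: calculated 77.1 vs reported 77.0 → residual 0.1 km
  C: calculated 236.0 vs reported 272.4 → residual 36.4 km
  D: calculated 258.5 vs reported 258.5 → residual 0.0 km
A, B, D are mutually consistent (residuals ≈ 0); C is off by 36.4 km.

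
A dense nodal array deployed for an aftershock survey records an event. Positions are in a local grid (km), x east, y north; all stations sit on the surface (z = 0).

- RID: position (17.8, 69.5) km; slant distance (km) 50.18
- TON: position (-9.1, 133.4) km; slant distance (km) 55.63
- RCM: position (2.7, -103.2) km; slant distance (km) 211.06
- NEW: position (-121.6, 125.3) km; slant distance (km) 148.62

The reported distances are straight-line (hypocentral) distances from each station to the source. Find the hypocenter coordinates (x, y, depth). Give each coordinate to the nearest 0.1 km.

Each station gives a sphere (x−x_i)² + (y−y_i)² + z² = d_i² (stations at z=0).
Subtracting the RID sphere from TON and RCM: z² cancels, leaving linear equations in x and y:
-53.8 x + 127.8 y = 12154.62
-30.2 x − 345.4 y = -36517.85
Solving: x ≈ 20.888, y ≈ 103.900 km (keep extra digits for the depth step; rounded: 20.9, 103.9).
Then from the RID sphere: z² = 50.18² − (x − 17.8)² − (y − 69.5)² with x = 20.888, y = 103.900, so z ≈ 36.402 ≈ 36.4 km.

x ≈ 20.9 km, y ≈ 103.9 km, depth ≈ 36.4 km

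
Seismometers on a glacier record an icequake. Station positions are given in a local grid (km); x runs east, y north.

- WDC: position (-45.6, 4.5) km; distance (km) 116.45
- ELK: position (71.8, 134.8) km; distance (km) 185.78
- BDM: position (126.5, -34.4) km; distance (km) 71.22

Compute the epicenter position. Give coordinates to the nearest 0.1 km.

(57.1, -50.4)

Circle about each station: (x + 45.6)² + (y − 4.5)² = 116.45²; (x − 71.8)² + (y − 134.8)² = 185.78²; (x − 126.5)² + (y + 34.4)² = 71.22².
Subtracting the WDC equation from the ELK and BDM equations removes the quadratic terms:
234.8 x + 260.6 y = 273.06
344.2 x − 77.8 y = 23574.31
Solving the 2×2 system: x ≈ 57.1, y ≈ -50.4 km.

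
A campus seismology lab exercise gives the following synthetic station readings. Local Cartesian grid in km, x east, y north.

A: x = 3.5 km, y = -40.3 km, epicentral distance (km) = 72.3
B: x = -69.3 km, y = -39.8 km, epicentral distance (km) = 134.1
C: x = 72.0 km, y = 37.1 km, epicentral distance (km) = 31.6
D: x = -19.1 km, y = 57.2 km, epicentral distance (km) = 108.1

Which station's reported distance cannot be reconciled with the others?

Solve using three stations at a time. Using A, B, C (subtract circle equations pairwise → linear system) gives (x, y) ≈ (55.1, 10.4).
Distances from that point to each station vs reported:
  A: calculated 72.3 vs reported 72.3 → residual 0.0 km
  B: calculated 134.1 vs reported 134.1 → residual 0.0 km
  C: calculated 31.6 vs reported 31.6 → residual 0.0 km
  D: calculated 87.7 vs reported 108.1 → residual 20.4 km
A, B, C are mutually consistent (residuals ≈ 0); D is off by 20.4 km.

D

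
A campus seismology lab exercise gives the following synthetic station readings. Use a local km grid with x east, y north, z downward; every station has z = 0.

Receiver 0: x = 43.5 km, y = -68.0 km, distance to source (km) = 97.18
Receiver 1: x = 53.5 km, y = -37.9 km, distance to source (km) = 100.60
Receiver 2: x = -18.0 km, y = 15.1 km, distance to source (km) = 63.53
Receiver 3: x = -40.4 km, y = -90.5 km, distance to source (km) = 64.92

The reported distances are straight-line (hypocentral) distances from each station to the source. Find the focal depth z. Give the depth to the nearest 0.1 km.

Each station gives a sphere (x−x_i)² + (y−y_i)² + z² = d_i² (stations at z=0).
Subtracting the Receiver 0 sphere from Receiver 1 and Receiver 2: z² cancels, leaving linear equations in x and y:
20.0 x + 60.2 y = -2894.00
-123.0 x + 166.2 y = -556.35
Solving: x ≈ -41.710, y ≈ -34.216 km (keep extra digits for the depth step; rounded: -41.7, -34.2).
Then from the Receiver 0 sphere: z² = 97.18² − (x − 43.5)² − (y + 68.0)² with x = -41.710, y = -34.216, so z ≈ 32.278 ≈ 32.3 km.
Check against Receiver 3 (with the unrounded solution): distance 64.90 ≈ 64.92 km. ✓

32.3 km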